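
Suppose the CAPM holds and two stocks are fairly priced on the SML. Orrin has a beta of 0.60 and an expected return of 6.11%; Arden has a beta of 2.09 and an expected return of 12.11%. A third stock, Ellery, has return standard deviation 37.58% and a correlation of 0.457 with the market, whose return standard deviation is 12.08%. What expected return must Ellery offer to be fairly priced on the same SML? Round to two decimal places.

9.42%

MRP = (12.11% − 6.11%) / (2.09 − 0.60) = 4.0268%
R_f = 6.11% − 0.60 × 4.0268% = 3.6939%
β_Ellery = ρ·σ_i/σ_m = 0.457 × 37.58 / 12.08 = 1.4217
E(R_Ellery) = R_f + β × MRP = 3.6939% + 1.4217 × 4.0268% = 9.42%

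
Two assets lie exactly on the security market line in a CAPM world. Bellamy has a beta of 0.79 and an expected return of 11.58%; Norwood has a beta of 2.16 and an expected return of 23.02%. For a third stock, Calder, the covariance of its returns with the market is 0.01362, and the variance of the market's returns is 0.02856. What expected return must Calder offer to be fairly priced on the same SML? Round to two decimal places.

MRP = (23.02% − 11.58%) / (2.16 − 0.79) = 8.3504%
R_f = 11.58% − 0.79 × 8.3504% = 4.9832%
β_Calder = Cov / Var(R_m) = 0.01362 / 0.02856 = 0.4769
E(R_Calder) = R_f + β × MRP = 4.9832% + 0.4769 × 8.3504% = 8.97%

8.97%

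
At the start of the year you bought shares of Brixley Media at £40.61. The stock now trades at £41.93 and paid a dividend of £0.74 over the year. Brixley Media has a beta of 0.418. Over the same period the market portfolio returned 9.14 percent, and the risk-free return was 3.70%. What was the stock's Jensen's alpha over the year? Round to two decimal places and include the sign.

Realised HPR = (P1 + D1 − P0) / P0 = (41.93 + 0.74 − 40.61) / 40.61 = 2.06 / 40.61 = 5.0726%
MRP = 9.14% − 3.70% = 5.44%
CAPM required = R_f + β·MRP = 3.70% + 0.418 × 5.44% = 5.97392%
α = realised − required = 5.0726% − 5.97392% = -0.90%

-0.90%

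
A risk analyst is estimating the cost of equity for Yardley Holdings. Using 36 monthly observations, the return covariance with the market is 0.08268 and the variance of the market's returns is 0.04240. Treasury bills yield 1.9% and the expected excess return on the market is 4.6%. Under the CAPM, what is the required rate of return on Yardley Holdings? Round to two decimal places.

β = Cov(R_i, R_m) / Var(R_m) = 0.08268 / 0.04240 = 1.9500
E(R) = R_f + β × MRP = 1.9% + 1.9500 × 4.6% = 10.87%

10.87%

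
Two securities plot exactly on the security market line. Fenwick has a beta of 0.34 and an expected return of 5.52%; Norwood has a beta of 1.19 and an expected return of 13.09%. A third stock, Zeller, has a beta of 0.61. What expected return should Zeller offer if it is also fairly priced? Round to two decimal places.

MRP (SML slope) = (13.09% − 5.52%) / (1.19 − 0.34) = 7.57% / 0.85 = 8.9059%
R_f (intercept) = 5.52% − 0.34 × 8.9059% = 2.4920%
E(R_Zeller) = R_f + β × MRP = 2.4920% + 0.61 × 8.9059% = 7.92%

7.92%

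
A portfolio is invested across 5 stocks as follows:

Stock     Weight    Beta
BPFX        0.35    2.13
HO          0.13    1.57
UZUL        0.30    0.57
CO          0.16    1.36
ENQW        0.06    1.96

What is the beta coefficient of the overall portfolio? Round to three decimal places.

β_P = Σ w_i β_i = 0.35×2.13 + 0.13×1.57 + 0.30×0.57 + 0.16×1.36 + 0.06×1.96 = 1.4558

1.456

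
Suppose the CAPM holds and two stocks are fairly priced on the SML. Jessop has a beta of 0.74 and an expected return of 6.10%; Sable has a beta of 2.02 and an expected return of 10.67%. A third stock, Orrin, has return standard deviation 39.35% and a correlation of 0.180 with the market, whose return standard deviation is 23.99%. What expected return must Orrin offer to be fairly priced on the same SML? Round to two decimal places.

4.51%

MRP = (10.67% − 6.10%) / (2.02 − 0.74) = 3.5703%
R_f = 6.10% − 0.74 × 3.5703% = 3.4580%
β_Orrin = ρ·σ_i/σ_m = 0.180 × 39.35 / 23.99 = 0.2952
E(R_Orrin) = R_f + β × MRP = 3.4580% + 0.2952 × 3.5703% = 4.51%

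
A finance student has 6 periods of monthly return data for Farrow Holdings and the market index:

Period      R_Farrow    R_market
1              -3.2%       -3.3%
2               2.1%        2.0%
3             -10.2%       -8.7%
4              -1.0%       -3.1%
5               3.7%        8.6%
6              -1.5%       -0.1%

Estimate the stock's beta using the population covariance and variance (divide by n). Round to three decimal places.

0.767

Mean R_i = (-3.2 + 2.1 − 10.2 − 1.0 + 3.7 − 1.5) / 6 = -1.6833%
Mean R_m = (-3.3 + 2.0 − 8.7 − 3.1 + 8.6 − 0.1) / 6 = -0.7667%
Σ(R_i − R̄_i)(R_m − R̄_m) = 130.8267  ⇒  Cov = 130.8267 / 6 = 21.8045
Σ(R_m − R̄_m)² = 170.6333  ⇒  Var(R_m) = 170.6333 / 6 = 28.4389
β = Cov / Var(R_m) = 21.8045 / 28.4389 = 0.7667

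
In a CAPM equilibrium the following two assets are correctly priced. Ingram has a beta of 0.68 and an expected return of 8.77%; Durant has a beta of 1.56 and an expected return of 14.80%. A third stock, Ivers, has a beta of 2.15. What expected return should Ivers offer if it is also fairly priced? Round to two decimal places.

18.84%

MRP (SML slope) = (14.80% − 8.77%) / (1.56 − 0.68) = 6.03% / 0.88 = 6.8523%
R_f (intercept) = 8.77% − 0.68 × 6.8523% = 4.1104%
E(R_Ivers) = R_f + β × MRP = 4.1104% + 2.15 × 6.8523% = 18.84%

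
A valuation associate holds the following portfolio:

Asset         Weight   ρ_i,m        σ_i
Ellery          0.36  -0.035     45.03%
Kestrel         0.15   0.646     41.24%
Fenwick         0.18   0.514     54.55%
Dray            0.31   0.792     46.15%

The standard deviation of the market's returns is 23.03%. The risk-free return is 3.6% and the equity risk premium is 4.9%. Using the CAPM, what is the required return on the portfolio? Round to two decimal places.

β_Ellery = -0.035 × 45.03% / 23.03% = -0.0684
β_Kestrel = 0.646 × 41.24% / 23.03% = 1.1568
β_Fenwick = 0.514 × 54.55% / 23.03% = 1.2175
β_Dray = 0.792 × 46.15% / 23.03% = 1.5871
β_P = Σ w_i β_i = 0.36×-0.0684 + 0.15×1.1568 + 0.18×1.2175 + 0.31×1.5871 = 0.8600
E(R_P) = R_f + β_P × MRP = 3.6% + 0.8600 × 4.9% = 7.81%

7.81%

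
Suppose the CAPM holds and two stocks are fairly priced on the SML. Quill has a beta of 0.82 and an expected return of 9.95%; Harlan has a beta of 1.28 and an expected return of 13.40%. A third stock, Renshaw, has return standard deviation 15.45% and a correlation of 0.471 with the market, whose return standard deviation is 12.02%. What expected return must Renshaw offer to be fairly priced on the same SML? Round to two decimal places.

8.34%

MRP = (13.40% − 9.95%) / (1.28 − 0.82) = 7.5000%
R_f = 9.95% − 0.82 × 7.5000% = 3.8000%
β_Renshaw = ρ·σ_i/σ_m = 0.471 × 15.45 / 12.02 = 0.6054
E(R_Renshaw) = R_f + β × MRP = 3.8000% + 0.6054 × 7.5000% = 8.34%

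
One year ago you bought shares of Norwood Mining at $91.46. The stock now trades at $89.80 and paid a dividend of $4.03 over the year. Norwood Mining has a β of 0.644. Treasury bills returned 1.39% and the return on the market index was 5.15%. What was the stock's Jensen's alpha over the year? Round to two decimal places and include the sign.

-1.22%

Realised HPR = (P1 + D1 − P0) / P0 = (89.80 + 4.03 − 91.46) / 91.46 = 2.37 / 91.46 = 2.5913%
MRP = 5.15% − 1.39% = 3.76%
CAPM required = R_f + β·MRP = 1.39% + 0.644 × 3.76% = 3.81144%
α = realised − required = 2.5913% − 3.81144% = -1.22%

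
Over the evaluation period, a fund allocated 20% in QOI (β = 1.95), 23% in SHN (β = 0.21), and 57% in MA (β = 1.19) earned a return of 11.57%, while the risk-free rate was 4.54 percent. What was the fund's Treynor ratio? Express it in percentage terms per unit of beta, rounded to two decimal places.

6.30%

β_P = 0.20×1.95 + 0.23×0.21 + 0.57×1.19 = 1.1166
Treynor = (R_P − R_f) / β_P = (11.57% − 4.54%) / 1.1166 = 7.03% / 1.1166 = 6.30%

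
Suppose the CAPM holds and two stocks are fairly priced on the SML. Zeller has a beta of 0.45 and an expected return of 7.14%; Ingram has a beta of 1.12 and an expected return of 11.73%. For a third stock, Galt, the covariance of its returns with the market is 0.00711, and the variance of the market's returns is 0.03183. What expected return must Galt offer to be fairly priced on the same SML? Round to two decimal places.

5.59%

MRP = (11.73% − 7.14%) / (1.12 − 0.45) = 6.8507%
R_f = 7.14% − 0.45 × 6.8507% = 4.0572%
β_Galt = Cov / Var(R_m) = 0.00711 / 0.03183 = 0.2234
E(R_Galt) = R_f + β × MRP = 4.0572% + 0.2234 × 6.8507% = 5.59%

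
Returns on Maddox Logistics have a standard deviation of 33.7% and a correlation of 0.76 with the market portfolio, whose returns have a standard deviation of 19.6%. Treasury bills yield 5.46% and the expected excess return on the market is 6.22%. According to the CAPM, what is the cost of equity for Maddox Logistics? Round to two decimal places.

13.59%

β = ρ × σ_i / σ_m = 0.76 × 33.7% / 19.6% = 1.3067
E(R) = 5.46% + 1.3067 × 6.22% = 13.59%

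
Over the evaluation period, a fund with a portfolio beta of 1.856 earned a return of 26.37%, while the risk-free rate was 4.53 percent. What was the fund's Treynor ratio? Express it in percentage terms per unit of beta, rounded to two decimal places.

Treynor = (R_P − R_f) / β_P = (26.37% − 4.53%) / 1.8560 = 21.84% / 1.8560 = 11.77%

11.77%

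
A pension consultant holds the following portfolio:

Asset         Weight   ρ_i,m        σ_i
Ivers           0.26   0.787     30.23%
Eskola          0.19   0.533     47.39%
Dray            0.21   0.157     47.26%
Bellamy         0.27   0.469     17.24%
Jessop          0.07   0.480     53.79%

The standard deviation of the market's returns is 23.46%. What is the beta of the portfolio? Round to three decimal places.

0.705

β_Ivers = 0.787 × 30.23% / 23.46% = 1.0141
β_Eskola = 0.533 × 47.39% / 23.46% = 1.0767
β_Dray = 0.157 × 47.26% / 23.46% = 0.3163
β_Bellamy = 0.469 × 17.24% / 23.46% = 0.3447
β_Jessop = 0.480 × 53.79% / 23.46% = 1.1006
β_P = Σ w_i β_i = 0.26×1.0141 + 0.19×1.0767 + 0.21×0.3163 + 0.27×0.3447 + 0.07×1.1006 = 0.7048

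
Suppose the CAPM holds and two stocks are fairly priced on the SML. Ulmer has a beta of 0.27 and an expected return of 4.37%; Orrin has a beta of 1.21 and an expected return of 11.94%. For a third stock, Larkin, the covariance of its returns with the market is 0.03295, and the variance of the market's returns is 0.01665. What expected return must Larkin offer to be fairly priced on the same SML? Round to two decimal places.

MRP = (11.94% − 4.37%) / (1.21 − 0.27) = 8.0532%
R_f = 4.37% − 0.27 × 8.0532% = 2.1956%
β_Larkin = Cov / Var(R_m) = 0.03295 / 0.01665 = 1.9790
E(R_Larkin) = R_f + β × MRP = 2.1956% + 1.9790 × 8.0532% = 18.13%

18.13%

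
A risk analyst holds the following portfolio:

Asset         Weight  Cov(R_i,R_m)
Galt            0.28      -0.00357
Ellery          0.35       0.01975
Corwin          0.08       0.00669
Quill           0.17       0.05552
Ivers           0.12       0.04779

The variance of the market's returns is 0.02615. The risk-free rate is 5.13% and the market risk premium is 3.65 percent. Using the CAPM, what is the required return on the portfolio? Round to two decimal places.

β_Galt = -0.00357 / 0.02615 = -0.1365
β_Ellery = 0.01975 / 0.02615 = 0.7553
β_Corwin = 0.00669 / 0.02615 = 0.2558
β_Quill = 0.05552 / 0.02615 = 2.1231
β_Ivers = 0.04779 / 0.02615 = 1.8275
β_P = Σ w_i β_i = 0.28×-0.1365 + 0.35×0.7553 + 0.08×0.2558 + 0.17×2.1231 + 0.12×1.8275 = 0.8268
E(R_P) = R_f + β_P × MRP = 5.13% + 0.8268 × 3.65% = 8.15%

8.15%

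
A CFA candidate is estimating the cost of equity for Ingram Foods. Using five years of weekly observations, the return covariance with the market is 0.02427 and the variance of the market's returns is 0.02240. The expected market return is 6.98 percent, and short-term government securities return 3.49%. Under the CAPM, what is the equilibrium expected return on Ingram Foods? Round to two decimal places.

β = Cov(R_i, R_m) / Var(R_m) = 0.02427 / 0.02240 = 1.0835
MRP = 6.98% − 3.49% = 3.49%
E(R) = R_f + β × MRP = 3.49% + 1.0835 × 3.49% = 7.27%

7.27%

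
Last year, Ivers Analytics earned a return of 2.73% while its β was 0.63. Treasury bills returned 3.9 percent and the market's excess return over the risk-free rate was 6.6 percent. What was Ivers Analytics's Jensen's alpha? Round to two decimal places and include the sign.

CAPM benchmark = R_f + β(R_m − R_f) = 3.9% + 0.63 × 6.6% = 8.0580%
α = actual − benchmark = 2.73% − 8.0580% = -5.33%

-5.33%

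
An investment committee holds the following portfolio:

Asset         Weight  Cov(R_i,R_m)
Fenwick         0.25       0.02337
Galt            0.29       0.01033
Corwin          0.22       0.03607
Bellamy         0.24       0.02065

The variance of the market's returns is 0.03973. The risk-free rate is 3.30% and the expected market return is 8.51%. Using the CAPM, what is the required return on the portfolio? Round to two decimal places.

6.15%

β_Fenwick = 0.02337 / 0.03973 = 0.5882
β_Galt = 0.01033 / 0.03973 = 0.2600
β_Corwin = 0.03607 / 0.03973 = 0.9079
β_Bellamy = 0.02065 / 0.03973 = 0.5198
β_P = Σ w_i β_i = 0.25×0.5882 + 0.29×0.2600 + 0.22×0.9079 + 0.24×0.5198 = 0.5469
MRP = 8.51% − 3.30% = 5.21%
E(R_P) = R_f + β_P × MRP = 3.30% + 0.5469 × 5.21% = 6.15%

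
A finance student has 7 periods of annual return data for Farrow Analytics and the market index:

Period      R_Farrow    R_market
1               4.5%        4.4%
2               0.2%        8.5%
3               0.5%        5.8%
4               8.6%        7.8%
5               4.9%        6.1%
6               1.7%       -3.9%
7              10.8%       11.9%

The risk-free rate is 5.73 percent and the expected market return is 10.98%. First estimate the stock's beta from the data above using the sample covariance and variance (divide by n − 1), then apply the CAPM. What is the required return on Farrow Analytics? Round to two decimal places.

7.99%

Mean R_i = (4.5 + 0.2 + 0.5 + 8.6 + 4.9 + 1.7 + 10.8) / 7 = 4.4571%
Mean R_m = (4.4 + 8.5 + 5.8 + 7.8 + 6.1 − 3.9 + 11.9) / 7 = 5.8000%
Σ(R_i − R̄_i)(R_m − R̄_m) = 62.3000  ⇒  Cov = 62.3000 / 6 = 10.3833
Σ(R_m − R̄_m)² = 144.6400  ⇒  Var(R_m) = 144.6400 / 6 = 24.1067
β = Cov / Var(R_m) = 10.3833 / 24.1067 = 0.4307
MRP = 10.98% − 5.73% = 5.25%
E(R) = R_f + β × MRP = 5.73% + 0.4307 × 5.25% = 7.99%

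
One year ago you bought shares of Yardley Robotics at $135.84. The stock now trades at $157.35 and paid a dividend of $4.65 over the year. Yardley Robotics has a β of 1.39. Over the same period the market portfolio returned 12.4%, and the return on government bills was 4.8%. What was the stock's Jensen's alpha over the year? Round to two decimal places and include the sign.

+3.89%

Realised HPR = (P1 + D1 − P0) / P0 = (157.35 + 4.65 − 135.84) / 135.84 = 26.16 / 135.84 = 19.2580%
MRP = 12.4% − 4.8% = 7.60%
CAPM required = R_f + β·MRP = 4.8% + 1.39 × 7.6% = 15.3640%
α = realised − required = 19.2580% − 15.3640% = +3.89%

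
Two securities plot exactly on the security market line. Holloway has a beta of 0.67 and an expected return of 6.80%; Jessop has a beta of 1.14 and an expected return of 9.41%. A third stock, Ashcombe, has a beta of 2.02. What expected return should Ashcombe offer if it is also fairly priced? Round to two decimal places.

14.30%

MRP (SML slope) = (9.41% − 6.80%) / (1.14 − 0.67) = 2.61% / 0.47 = 5.5532%
R_f (intercept) = 6.80% − 0.67 × 5.5532% = 3.0794%
E(R_Ashcombe) = R_f + β × MRP = 3.0794% + 2.02 × 5.5532% = 14.30%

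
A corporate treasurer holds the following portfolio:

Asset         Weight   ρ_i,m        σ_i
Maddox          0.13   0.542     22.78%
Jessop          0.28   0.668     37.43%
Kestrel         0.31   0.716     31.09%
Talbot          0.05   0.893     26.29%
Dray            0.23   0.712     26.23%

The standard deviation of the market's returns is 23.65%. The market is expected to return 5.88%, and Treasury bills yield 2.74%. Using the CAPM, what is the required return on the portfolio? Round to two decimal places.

β_Maddox = 0.542 × 22.78% / 23.65% = 0.5221
β_Jessop = 0.668 × 37.43% / 23.65% = 1.0572
β_Kestrel = 0.716 × 31.09% / 23.65% = 0.9412
β_Talbot = 0.893 × 26.29% / 23.65% = 0.9927
β_Dray = 0.712 × 26.23% / 23.65% = 0.7897
β_P = Σ w_i β_i = 0.13×0.5221 + 0.28×1.0572 + 0.31×0.9412 + 0.05×0.9927 + 0.23×0.7897 = 0.8869
MRP = 5.88% − 2.74% = 3.14%
E(R_P) = R_f + β_P × MRP = 2.74% + 0.8869 × 3.14% = 5.52%

5.52%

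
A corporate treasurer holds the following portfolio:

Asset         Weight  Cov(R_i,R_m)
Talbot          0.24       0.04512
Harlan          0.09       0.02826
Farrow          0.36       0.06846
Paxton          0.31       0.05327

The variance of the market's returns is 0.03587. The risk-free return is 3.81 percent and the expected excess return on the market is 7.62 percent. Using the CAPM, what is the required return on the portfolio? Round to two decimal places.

15.39%

β_Talbot = 0.04512 / 0.03587 = 1.2579
β_Harlan = 0.02826 / 0.03587 = 0.7878
β_Farrow = 0.06846 / 0.03587 = 1.9086
β_Paxton = 0.05327 / 0.03587 = 1.4851
β_P = Σ w_i β_i = 0.24×1.2579 + 0.09×0.7878 + 0.36×1.9086 + 0.31×1.4851 = 1.5203
E(R_P) = R_f + β_P × MRP = 3.81% + 1.5203 × 7.62% = 15.39%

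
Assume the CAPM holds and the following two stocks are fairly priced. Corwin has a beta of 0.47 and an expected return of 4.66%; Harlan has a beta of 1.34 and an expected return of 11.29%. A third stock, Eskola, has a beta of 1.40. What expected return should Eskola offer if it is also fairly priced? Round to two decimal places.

11.75%

MRP (SML slope) = (11.29% − 4.66%) / (1.34 − 0.47) = 6.63% / 0.87 = 7.6207%
R_f (intercept) = 4.66% − 0.47 × 7.6207% = 1.0783%
E(R_Eskola) = R_f + β × MRP = 1.0783% + 1.40 × 7.6207% = 11.75%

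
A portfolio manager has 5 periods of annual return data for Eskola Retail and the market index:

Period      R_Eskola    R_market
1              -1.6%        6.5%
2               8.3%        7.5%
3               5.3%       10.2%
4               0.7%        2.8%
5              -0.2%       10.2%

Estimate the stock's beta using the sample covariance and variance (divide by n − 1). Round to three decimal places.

Mean R_i = (-1.6 + 8.3 + 5.3 + 0.7 − 0.2) / 5 = 2.5000%
Mean R_m = (6.5 + 7.5 + 10.2 + 2.8 + 10.2) / 5 = 7.4400%
Σ(R_i − R̄_i)(R_m − R̄_m) = 12.8300  ⇒  Cov = 12.8300 / 4 = 3.2075
Σ(R_m − R̄_m)² = 37.6520  ⇒  Var(R_m) = 37.6520 / 4 = 9.4130
β = Cov / Var(R_m) = 3.2075 / 9.4130 = 0.3408

0.341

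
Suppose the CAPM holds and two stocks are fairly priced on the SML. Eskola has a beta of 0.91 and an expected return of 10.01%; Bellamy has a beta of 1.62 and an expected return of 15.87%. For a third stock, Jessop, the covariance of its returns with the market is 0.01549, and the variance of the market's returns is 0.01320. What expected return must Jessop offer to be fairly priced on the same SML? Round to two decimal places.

MRP = (15.87% − 10.01%) / (1.62 − 0.91) = 8.2535%
R_f = 10.01% − 0.91 × 8.2535% = 2.4993%
β_Jessop = Cov / Var(R_m) = 0.01549 / 0.01320 = 1.1735
E(R_Jessop) = R_f + β × MRP = 2.4993% + 1.1735 × 8.2535% = 12.18%

12.18%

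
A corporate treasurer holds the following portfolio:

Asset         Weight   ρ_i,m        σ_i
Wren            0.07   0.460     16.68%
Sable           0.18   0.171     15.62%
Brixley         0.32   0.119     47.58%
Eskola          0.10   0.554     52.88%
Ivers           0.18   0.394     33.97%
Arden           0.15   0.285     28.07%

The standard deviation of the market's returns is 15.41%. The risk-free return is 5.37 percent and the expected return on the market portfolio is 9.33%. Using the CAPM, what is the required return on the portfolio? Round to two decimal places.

β_Wren = 0.460 × 16.68% / 15.41% = 0.4979
β_Sable = 0.171 × 15.62% / 15.41% = 0.1733
β_Brixley = 0.119 × 47.58% / 15.41% = 0.3674
β_Eskola = 0.554 × 52.88% / 15.41% = 1.9011
β_Ivers = 0.394 × 33.97% / 15.41% = 0.8685
β_Arden = 0.285 × 28.07% / 15.41% = 0.5191
β_P = Σ w_i β_i = 0.07×0.4979 + 0.18×0.1733 + 0.32×0.3674 + 0.10×1.9011 + 0.18×0.8685 + 0.15×0.5191 = 0.6079
MRP = 9.33% − 5.37% = 3.96%
E(R_P) = R_f + β_P × MRP = 5.37% + 0.6079 × 3.96% = 7.78%

7.78%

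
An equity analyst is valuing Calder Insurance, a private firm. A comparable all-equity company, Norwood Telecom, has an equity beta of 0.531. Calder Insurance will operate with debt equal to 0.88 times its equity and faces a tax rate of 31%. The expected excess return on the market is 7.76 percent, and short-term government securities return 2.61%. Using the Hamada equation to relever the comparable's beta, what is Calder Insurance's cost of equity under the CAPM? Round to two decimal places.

9.23%

β_L = β_U × [1 + (1 − t)(D/E)] = 0.531 × [1 + (1 − 0.31) × 0.88]
    = 0.531 × [1 + 0.69 × 0.88] = 0.531 × 1.6072 = 0.8534
E(R) = R_f + β_L × MRP = 2.61% + 0.8534 × 7.76% = 9.23%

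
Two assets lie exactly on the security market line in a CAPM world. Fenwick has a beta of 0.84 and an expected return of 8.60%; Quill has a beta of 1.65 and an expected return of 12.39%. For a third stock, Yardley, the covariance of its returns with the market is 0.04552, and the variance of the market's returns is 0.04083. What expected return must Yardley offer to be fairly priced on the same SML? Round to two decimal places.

9.89%

MRP = (12.39% − 8.60%) / (1.65 − 0.84) = 4.6790%
R_f = 8.60% − 0.84 × 4.6790% = 4.6696%
β_Yardley = Cov / Var(R_m) = 0.04552 / 0.04083 = 1.1149
E(R_Yardley) = R_f + β × MRP = 4.6696% + 1.1149 × 4.6790% = 9.89%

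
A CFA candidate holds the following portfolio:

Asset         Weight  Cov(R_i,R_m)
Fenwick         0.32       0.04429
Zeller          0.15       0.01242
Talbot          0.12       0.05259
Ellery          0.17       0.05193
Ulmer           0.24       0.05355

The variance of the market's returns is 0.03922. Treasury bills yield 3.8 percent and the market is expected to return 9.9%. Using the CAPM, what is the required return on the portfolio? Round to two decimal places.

10.65%

β_Fenwick = 0.04429 / 0.03922 = 1.1293
β_Zeller = 0.01242 / 0.03922 = 0.3167
β_Talbot = 0.05259 / 0.03922 = 1.3409
β_Ellery = 0.05193 / 0.03922 = 1.3241
β_Ulmer = 0.05355 / 0.03922 = 1.3654
β_P = Σ w_i β_i = 0.32×1.1293 + 0.15×0.3167 + 0.12×1.3409 + 0.17×1.3241 + 0.24×1.3654 = 1.1226
MRP = 9.9% − 3.8% = 6.10%
E(R_P) = R_f + β_P × MRP = 3.8% + 1.1226 × 6.1% = 10.65%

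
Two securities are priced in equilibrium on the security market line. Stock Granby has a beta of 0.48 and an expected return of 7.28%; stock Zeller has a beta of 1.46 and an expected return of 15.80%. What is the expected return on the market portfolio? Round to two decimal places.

11.80%

Both satisfy E(R) = R_f + β·MRP, so the slope of the SML is
MRP = (15.80% − 7.28%) / (1.46 − 0.48) = 8.52% / 0.98 = 8.6939%
R_f = E(R_Granby) − β_Granby·MRP = 7.28% − 0.48 × 8.6939% = 3.1069%
E(R_m) = R_f + MRP = 3.1069% + 8.6939% = 11.80%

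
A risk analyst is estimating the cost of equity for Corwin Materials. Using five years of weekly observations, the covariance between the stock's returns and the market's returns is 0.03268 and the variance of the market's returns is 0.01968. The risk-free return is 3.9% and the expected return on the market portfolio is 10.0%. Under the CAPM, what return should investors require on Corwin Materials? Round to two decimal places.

14.03%

β = Cov(R_i, R_m) / Var(R_m) = 0.03268 / 0.01968 = 1.6606
MRP = 10.0% − 3.9% = 6.10%
E(R) = R_f + β × MRP = 3.9% + 1.6606 × 6.1% = 14.03%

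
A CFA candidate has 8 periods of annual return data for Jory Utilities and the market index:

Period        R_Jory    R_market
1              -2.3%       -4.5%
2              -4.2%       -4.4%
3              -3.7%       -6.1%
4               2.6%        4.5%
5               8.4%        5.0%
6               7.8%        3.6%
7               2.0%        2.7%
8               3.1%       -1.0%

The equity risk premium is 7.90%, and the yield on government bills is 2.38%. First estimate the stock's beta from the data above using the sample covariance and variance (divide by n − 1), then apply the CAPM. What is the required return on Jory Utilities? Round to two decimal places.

9.87%

Mean R_i = (-2.3 − 4.2 − 3.7 + 2.6 + 8.4 + 7.8 + 2.0 + 3.1) / 8 = 1.7125%
Mean R_m = (-4.5 − 4.4 − 6.1 + 4.5 + 5.0 + 3.6 + 2.7 − 1.0) / 8 = -0.0250%
Σ(R_i − R̄_i)(R_m − R̄_m) = 135.8225  ⇒  Cov = 135.8225 / 7 = 19.4032
Σ(R_m − R̄_m)² = 143.3150  ⇒  Var(R_m) = 143.3150 / 7 = 20.4736
β = Cov / Var(R_m) = 19.4032 / 20.4736 = 0.9477
E(R) = R_f + β × MRP = 2.38% + 0.9477 × 7.90% = 9.87%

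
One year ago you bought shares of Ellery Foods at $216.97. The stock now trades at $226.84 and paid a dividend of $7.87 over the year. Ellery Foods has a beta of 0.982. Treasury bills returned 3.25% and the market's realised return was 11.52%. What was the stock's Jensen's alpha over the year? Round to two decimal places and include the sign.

-3.19%

Realised HPR = (P1 + D1 − P0) / P0 = (226.84 + 7.87 − 216.97) / 216.97 = 17.74 / 216.97 = 8.1762%
MRP = 11.52% − 3.25% = 8.27%
CAPM required = R_f + β·MRP = 3.25% + 0.982 × 8.27% = 11.37114%
α = realised − required = 8.1762% − 11.37114% = -3.19%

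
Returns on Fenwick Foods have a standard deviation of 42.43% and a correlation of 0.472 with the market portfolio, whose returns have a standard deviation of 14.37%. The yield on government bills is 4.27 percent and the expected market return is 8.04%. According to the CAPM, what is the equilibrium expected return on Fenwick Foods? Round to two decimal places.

β = ρ × σ_i / σ_m = 0.472 × 42.43% / 14.37% = 1.3937
MRP = 8.04% − 4.27% = 3.77%
E(R) = 4.27% + 1.3937 × 3.77% = 9.52%

9.52%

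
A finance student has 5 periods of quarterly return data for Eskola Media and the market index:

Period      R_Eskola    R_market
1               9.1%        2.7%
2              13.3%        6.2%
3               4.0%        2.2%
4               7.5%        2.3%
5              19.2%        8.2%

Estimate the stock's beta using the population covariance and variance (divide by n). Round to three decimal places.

2.052

Mean R_i = (9.1 + 13.3 + 4.0 + 7.5 + 19.2) / 5 = 10.6200%
Mean R_m = (2.7 + 6.2 + 2.2 + 2.3 + 8.2) / 5 = 4.3200%
Σ(R_i − R̄_i)(R_m − R̄_m) = 61.1280  ⇒  Cov = 61.1280 / 5 = 12.2256
Σ(R_m − R̄_m)² = 29.7880  ⇒  Var(R_m) = 29.7880 / 5 = 5.9576
β = Cov / Var(R_m) = 12.2256 / 5.9576 = 2.0521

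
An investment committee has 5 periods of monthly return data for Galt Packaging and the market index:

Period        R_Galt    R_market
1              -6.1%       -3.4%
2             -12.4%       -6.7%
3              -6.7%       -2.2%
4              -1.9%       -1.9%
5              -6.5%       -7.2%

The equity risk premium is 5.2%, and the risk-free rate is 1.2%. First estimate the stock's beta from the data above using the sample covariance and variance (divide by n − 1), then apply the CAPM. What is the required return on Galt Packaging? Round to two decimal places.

6.40%

Mean R_i = (-6.1 − 12.4 − 6.7 − 1.9 − 6.5) / 5 = -6.7200%
Mean R_m = (-3.4 − 6.7 − 2.2 − 1.9 − 7.2) / 5 = -4.2800%
Σ(R_i − R̄_i)(R_m − R̄_m) = 25.1620  ⇒  Cov = 25.1620 / 4 = 6.2905
Σ(R_m − R̄_m)² = 25.1480  ⇒  Var(R_m) = 25.1480 / 4 = 6.2870
β = Cov / Var(R_m) = 6.2905 / 6.2870 = 1.0006
E(R) = R_f + β × MRP = 1.2% + 1.0006 × 5.2% = 6.40%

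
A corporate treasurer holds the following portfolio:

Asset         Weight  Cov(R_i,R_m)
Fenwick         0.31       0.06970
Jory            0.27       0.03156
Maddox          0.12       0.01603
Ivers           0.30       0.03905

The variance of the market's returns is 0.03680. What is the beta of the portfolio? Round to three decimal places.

β_Fenwick = 0.06970 / 0.03680 = 1.8940
β_Jory = 0.03156 / 0.03680 = 0.8576
β_Maddox = 0.01603 / 0.03680 = 0.4356
β_Ivers = 0.03905 / 0.03680 = 1.0611
β_P = Σ w_i β_i = 0.31×1.8940 + 0.27×0.8576 + 0.12×0.4356 + 0.30×1.0611 = 1.1893

1.189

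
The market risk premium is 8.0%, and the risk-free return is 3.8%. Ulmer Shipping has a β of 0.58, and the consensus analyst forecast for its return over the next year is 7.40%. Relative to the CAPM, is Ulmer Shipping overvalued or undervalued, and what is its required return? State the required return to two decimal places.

Overvalued; required return 8.44%

Required return = R_f + β·MRP = 3.8% + 0.58 × 8.0% = 8.44%
Forecast 7.40% < required 8.44% → the stock plots below the SML → overvalued.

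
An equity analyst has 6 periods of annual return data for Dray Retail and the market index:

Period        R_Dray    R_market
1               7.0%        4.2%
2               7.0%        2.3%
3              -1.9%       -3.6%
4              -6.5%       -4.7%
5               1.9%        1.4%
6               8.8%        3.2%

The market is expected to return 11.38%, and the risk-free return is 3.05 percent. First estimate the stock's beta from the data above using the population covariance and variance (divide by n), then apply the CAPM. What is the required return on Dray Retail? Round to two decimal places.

Mean R_i = (7.0 + 7.0 − 1.9 − 6.5 + 1.9 + 8.8) / 6 = 2.7167%
Mean R_m = (4.2 + 2.3 − 3.6 − 4.7 + 1.4 + 3.2) / 6 = 0.4667%
Σ(R_i − R̄_i)(R_m − R̄_m) = 106.1033  ⇒  Cov = 106.1033 / 6 = 17.6839
Σ(R_m − R̄_m)² = 68.8733  ⇒  Var(R_m) = 68.8733 / 6 = 11.4789
β = Cov / Var(R_m) = 17.6839 / 11.4789 = 1.5406
MRP = 11.38% − 3.05% = 8.33%
E(R) = R_f + β × MRP = 3.05% + 1.5406 × 8.33% = 15.88%

15.88%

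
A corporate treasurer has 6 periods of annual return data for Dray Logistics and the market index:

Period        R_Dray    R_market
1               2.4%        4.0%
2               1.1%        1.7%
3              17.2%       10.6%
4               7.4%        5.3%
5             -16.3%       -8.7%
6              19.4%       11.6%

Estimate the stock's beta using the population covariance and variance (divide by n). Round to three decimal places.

Mean R_i = (2.4 + 1.1 + 17.2 + 7.4 − 16.3 + 19.4) / 6 = 5.2000%
Mean R_m = (4.0 + 1.7 + 10.6 + 5.3 − 8.7 + 11.6) / 6 = 4.0833%
Σ(R_i − R̄_i)(R_m − R̄_m) = 472.4600  ⇒  Cov = 472.4600 / 6 = 78.7433
Σ(R_m − R̄_m)² = 269.5483  ⇒  Var(R_m) = 269.5483 / 6 = 44.9247
β = Cov / Var(R_m) = 78.7433 / 44.9247 = 1.7528

1.753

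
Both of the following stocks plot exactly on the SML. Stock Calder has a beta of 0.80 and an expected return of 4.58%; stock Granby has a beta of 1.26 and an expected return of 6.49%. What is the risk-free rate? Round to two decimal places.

Both satisfy E(R) = R_f + β·MRP, so the slope of the SML is
MRP = (6.49% − 4.58%) / (1.26 − 0.80) = 1.91% / 0.46 = 4.1522%
R_f = E(R_Calder) − β_Calder·MRP = 4.58% − 0.80 × 4.1522% = 1.2582%

1.26%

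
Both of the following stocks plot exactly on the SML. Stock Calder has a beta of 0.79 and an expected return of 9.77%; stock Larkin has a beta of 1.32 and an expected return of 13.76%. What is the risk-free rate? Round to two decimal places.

Both satisfy E(R) = R_f + β·MRP, so the slope of the SML is
MRP = (13.76% − 9.77%) / (1.32 − 0.79) = 3.99% / 0.53 = 7.5283%
R_f = E(R_Calder) − β_Calder·MRP = 9.77% − 0.79 × 7.5283% = 3.8226%

3.82%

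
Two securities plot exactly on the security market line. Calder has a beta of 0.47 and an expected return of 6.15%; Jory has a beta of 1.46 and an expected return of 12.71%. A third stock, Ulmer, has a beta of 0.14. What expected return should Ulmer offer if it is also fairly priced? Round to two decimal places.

MRP (SML slope) = (12.71% − 6.15%) / (1.46 − 0.47) = 6.56% / 0.99 = 6.6263%
R_f (intercept) = 6.15% − 0.47 × 6.6263% = 3.0356%
E(R_Ulmer) = R_f + β × MRP = 3.0356% + 0.14 × 6.6263% = 3.96%

3.96%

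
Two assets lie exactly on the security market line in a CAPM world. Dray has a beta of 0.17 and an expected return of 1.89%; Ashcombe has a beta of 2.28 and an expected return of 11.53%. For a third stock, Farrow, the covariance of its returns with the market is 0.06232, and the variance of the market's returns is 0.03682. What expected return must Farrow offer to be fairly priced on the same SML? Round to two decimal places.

8.85%

MRP = (11.53% − 1.89%) / (2.28 − 0.17) = 4.5687%
R_f = 1.89% − 0.17 × 4.5687% = 1.1133%
β_Farrow = Cov / Var(R_m) = 0.06232 / 0.03682 = 1.6926
E(R_Farrow) = R_f + β × MRP = 1.1133% + 1.6926 × 4.5687% = 8.85%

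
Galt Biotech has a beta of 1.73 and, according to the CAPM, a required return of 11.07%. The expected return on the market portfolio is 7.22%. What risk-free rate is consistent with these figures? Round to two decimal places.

E(R) = R_f + β(E(R_m) − R_f) = R_f(1 − β) + β·E(R_m)
11.07% = R_f × (1 − 1.73) + 1.73 × 7.22%
11.07% = R_f × -0.73 + 12.4906%
R_f = (11.07% − 12.4906%) / -0.73 = 1.95%

1.95%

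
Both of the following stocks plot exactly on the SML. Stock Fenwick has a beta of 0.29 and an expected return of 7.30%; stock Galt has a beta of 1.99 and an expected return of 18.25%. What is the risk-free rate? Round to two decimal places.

5.43%

Both satisfy E(R) = R_f + β·MRP, so the slope of the SML is
MRP = (18.25% − 7.30%) / (1.99 − 0.29) = 10.95% / 1.70 = 6.4412%
R_f = E(R_Fenwick) − β_Fenwick·MRP = 7.30% − 0.29 × 6.4412% = 5.4321%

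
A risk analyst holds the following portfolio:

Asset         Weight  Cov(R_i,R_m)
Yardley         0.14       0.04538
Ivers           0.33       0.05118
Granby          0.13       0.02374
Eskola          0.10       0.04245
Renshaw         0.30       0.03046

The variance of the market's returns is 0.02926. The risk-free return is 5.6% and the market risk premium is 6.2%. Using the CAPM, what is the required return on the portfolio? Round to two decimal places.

β_Yardley = 0.04538 / 0.02926 = 1.5509
β_Ivers = 0.05118 / 0.02926 = 1.7491
β_Granby = 0.02374 / 0.02926 = 0.8113
β_Eskola = 0.04245 / 0.02926 = 1.4508
β_Renshaw = 0.03046 / 0.02926 = 1.0410
β_P = Σ w_i β_i = 0.14×1.5509 + 0.33×1.7491 + 0.13×0.8113 + 0.10×1.4508 + 0.30×1.0410 = 1.3572
E(R_P) = R_f + β_P × MRP = 5.6% + 1.3572 × 6.2% = 14.01%

14.01%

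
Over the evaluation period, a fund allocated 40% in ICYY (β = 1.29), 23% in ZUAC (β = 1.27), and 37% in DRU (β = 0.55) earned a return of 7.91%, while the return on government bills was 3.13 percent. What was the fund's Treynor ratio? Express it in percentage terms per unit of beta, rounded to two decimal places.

β_P = 0.40×1.29 + 0.23×1.27 + 0.37×0.55 = 1.0116
Treynor = (R_P − R_f) / β_P = (7.91% − 3.13%) / 1.0116 = 4.78% / 1.0116 = 4.73%

4.73%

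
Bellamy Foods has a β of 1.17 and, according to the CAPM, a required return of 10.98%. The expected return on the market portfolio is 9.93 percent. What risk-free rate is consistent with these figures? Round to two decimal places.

E(R) = R_f + β(E(R_m) − R_f) = R_f(1 − β) + β·E(R_m)
10.98% = R_f × (1 − 1.17) + 1.17 × 9.93%
10.98% = R_f × -0.17 + 11.6181%
R_f = (10.98% − 11.6181%) / -0.17 = 3.75%

3.75%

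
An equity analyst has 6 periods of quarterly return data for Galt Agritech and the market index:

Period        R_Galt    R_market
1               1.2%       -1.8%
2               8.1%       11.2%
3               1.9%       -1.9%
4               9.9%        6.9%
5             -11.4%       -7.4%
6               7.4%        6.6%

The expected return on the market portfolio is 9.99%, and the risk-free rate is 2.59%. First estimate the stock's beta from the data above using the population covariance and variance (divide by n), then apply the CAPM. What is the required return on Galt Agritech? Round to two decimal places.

10.00%

Mean R_i = (1.2 + 8.1 + 1.9 + 9.9 − 11.4 + 7.4) / 6 = 2.8500%
Mean R_m = (-1.8 + 11.2 − 1.9 + 6.9 − 7.4 + 6.6) / 6 = 2.2667%
Σ(R_i − R̄_i)(R_m − R̄_m) = 247.7000  ⇒  Cov = 247.7000 / 6 = 41.2833
Σ(R_m − R̄_m)² = 247.3933  ⇒  Var(R_m) = 247.3933 / 6 = 41.2322
β = Cov / Var(R_m) = 41.2833 / 41.2322 = 1.0012
MRP = 9.99% − 2.59% = 7.40%
E(R) = R_f + β × MRP = 2.59% + 1.0012 × 7.40% = 10.00%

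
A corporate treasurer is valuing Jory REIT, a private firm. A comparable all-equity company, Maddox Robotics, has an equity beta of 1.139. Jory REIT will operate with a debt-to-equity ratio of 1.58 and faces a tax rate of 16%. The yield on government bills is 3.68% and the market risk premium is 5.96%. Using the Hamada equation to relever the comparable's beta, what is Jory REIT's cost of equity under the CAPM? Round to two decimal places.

19.48%

β_L = β_U × [1 + (1 − t)(D/E)] = 1.139 × [1 + (1 − 0.16) × 1.58]
    = 1.139 × [1 + 0.84 × 1.58] = 1.139 × 2.3272 = 2.6507
E(R) = R_f + β_L × MRP = 3.68% + 2.6507 × 5.96% = 19.48%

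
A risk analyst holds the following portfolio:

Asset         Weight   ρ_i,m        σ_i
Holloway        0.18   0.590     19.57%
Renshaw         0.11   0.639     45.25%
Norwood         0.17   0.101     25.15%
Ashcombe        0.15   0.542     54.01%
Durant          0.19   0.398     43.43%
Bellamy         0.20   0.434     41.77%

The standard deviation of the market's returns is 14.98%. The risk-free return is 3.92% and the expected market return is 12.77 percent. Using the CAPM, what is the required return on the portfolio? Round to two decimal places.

13.96%

β_Holloway = 0.590 × 19.57% / 14.98% = 0.7708
β_Renshaw = 0.639 × 45.25% / 14.98% = 1.9302
β_Norwood = 0.101 × 25.15% / 14.98% = 0.1696
β_Ashcombe = 0.542 × 54.01% / 14.98% = 1.9542
β_Durant = 0.398 × 43.43% / 14.98% = 1.1539
β_Bellamy = 0.434 × 41.77% / 14.98% = 1.2102
β_P = Σ w_i β_i = 0.18×0.7708 + 0.11×1.9302 + 0.17×0.1696 + 0.15×1.9542 + 0.19×1.1539 + 0.20×1.2102 = 1.1343
MRP = 12.77% − 3.92% = 8.85%
E(R_P) = R_f + β_P × MRP = 3.92% + 1.1343 × 8.85% = 13.96%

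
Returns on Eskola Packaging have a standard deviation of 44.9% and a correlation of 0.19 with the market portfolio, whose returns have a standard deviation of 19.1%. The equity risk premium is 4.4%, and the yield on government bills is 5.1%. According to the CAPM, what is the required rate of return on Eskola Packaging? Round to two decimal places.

β = ρ × σ_i / σ_m = 0.19 × 44.9% / 19.1% = 0.4466
E(R) = 5.1% + 0.4466 × 4.4% = 7.07%

7.07%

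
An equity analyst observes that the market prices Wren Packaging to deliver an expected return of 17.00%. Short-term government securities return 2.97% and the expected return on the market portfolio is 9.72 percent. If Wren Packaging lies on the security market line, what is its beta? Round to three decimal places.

2.079

MRP = 9.72% − 2.97% = 6.75%
β = (E(R) − R_f) / MRP = (17.00% − 2.97%) / 6.75% = 14.03% / 6.75% = 2.079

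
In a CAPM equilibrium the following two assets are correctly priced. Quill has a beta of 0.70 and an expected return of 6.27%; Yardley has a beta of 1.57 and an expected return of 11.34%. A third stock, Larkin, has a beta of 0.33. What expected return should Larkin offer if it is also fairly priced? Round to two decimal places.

4.11%

MRP (SML slope) = (11.34% − 6.27%) / (1.57 − 0.70) = 5.07% / 0.87 = 5.8276%
R_f (intercept) = 6.27% − 0.70 × 5.8276% = 2.1907%
E(R_Larkin) = R_f + β × MRP = 2.1907% + 0.33 × 5.8276% = 4.11%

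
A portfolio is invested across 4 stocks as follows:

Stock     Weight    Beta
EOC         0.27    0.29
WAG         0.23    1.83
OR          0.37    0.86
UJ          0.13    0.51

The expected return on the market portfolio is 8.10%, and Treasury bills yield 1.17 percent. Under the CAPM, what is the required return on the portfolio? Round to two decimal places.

β_P = Σ w_i β_i = 0.27×0.29 + 0.23×1.83 + 0.37×0.86 + 0.13×0.51 = 0.8837
MRP = 8.10% − 1.17% = 6.93%
E(R_P) = R_f + β_P × MRP = 1.17% + 0.8837 × 6.93% = 7.29%

7.29%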